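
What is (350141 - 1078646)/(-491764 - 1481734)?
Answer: 728505/1973498 ≈ 0.36914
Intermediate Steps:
(350141 - 1078646)/(-491764 - 1481734) = -728505/(-1973498) = -728505*(-1/1973498) = 728505/1973498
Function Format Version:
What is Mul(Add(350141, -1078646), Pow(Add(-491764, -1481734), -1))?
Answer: Rational(728505, 1973498) ≈ 0.36914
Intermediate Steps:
Mul(Add(350141, -1078646), Pow(Add(-491764, -1481734), -1)) = Mul(-728505, Pow(-1973498, -1)) = Mul(-728505, Rational(-1, 1973498)) = Rational(728505, 1973498)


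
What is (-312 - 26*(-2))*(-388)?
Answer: 100880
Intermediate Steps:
(-312 - 26*(-2))*(-388) = (-312 + 52)*(-388) = -260*(-388) = 100880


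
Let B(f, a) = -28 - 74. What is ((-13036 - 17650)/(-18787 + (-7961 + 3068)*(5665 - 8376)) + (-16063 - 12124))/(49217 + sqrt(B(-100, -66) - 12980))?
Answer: -3062682580621601/5347743649570876 + 62228144353*I*sqrt(13082)/5347743649570876 ≈ -0.57271 + 0.0013309*I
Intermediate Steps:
B(f, a) = -102
((-13036 - 17650)/(-18787 + (-7961 + 3068)*(5665 - 8376)) + (-16063 - 12124))/(49217 + sqrt(B(-100, -66) - 12980)) = ((-13036 - 17650)/(-18787 + (-7961 + 3068)*(5665 - 8376)) + (-16063 - 12124))/(49217 + sqrt(-102 - 12980)) = (-30686/(-18787 - 4893*(-2711)) - 28187)/(49217 + sqrt(-13082)) = (-30686/(-18787 + 13264923) - 28187)/(49217 + I*sqrt(13082)) = (-30686/13246136 - 28187)/(49217 + I*sqrt(13082)) = (-30686*1/13246136 - 28187)/(49217 + I*sqrt(13082)) = (-15343/6623068 - 28187)/(49217 + I*sqrt(13082)) = -186684433059/(6623068*(49217 + I*sqrt(13082)))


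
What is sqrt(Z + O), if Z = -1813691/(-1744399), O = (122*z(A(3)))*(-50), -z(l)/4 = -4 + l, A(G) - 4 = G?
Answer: sqrt(222745483972679909)/1744399 ≈ 270.56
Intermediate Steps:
A(G) = 4 + G
z(l) = 16 - 4*l (z(l) = -4*(-4 + l) = 16 - 4*l)
O = 73200 (O = (122*(16 - 4*(4 + 3)))*(-50) = (122*(16 - 4*7))*(-50) = (122*(16 - 28))*(-50) = (122*(-12))*(-50) = -1464*(-50) = 73200)
Z = 1813691/1744399 (Z = -1813691*(-1/1744399) = 1813691/1744399 ≈ 1.0397)
sqrt(Z + O) = sqrt(1813691/1744399 + 73200) = sqrt(127691820491/1744399) = sqrt(222745483972679909)/1744399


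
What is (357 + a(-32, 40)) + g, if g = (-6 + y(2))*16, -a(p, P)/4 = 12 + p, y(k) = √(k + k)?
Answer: 373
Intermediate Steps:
y(k) = √2*√k (y(k) = √(2*k) = √2*√k)
a(p, P) = -48 - 4*p (a(p, P) = -4*(12 + p) = -48 - 4*p)
g = -64 (g = (-6 + √2*√2)*16 = (-6 + 2)*16 = -4*16 = -64)
(357 + a(-32, 40)) + g = (357 + (-48 - 4*(-32))) - 64 = (357 + (-48 + 128)) - 64 = (357 + 80) - 64 = 437 - 64 = 373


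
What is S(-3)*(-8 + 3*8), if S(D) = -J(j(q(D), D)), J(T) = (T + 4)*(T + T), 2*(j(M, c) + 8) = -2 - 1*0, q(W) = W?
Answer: -1440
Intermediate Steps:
j(M, c) = -9 (j(M, c) = -8 + (-2 - 1*0)/2 = -8 + (-2 + 0)/2 = -8 + (½)*(-2) = -8 - 1 = -9)
J(T) = 2*T*(4 + T) (J(T) = (4 + T)*(2*T) = 2*T*(4 + T))
S(D) = -90 (S(D) = -2*(-9)*(4 - 9) = -2*(-9)*(-5) = -1*90 = -90)
S(-3)*(-8 + 3*8) = -90*(-8 + 3*8) = -90*(-8 + 24) = -90*16 = -1440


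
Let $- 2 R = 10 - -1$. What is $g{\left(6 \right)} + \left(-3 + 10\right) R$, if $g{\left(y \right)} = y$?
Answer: $- \frac{65}{2} \approx -32.5$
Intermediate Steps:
$R = - \frac{11}{2}$ ($R = - \frac{10 - -1}{2} = - \frac{10 + 1}{2} = \left(- \frac{1}{2}\right) 11 = - \frac{11}{2} \approx -5.5$)
$g{\left(6 \right)} + \left(-3 + 10\right) R = 6 + \left(-3 + 10\right) \left(- \frac{11}{2}\right) = 6 + 7 \left(- \frac{11}{2}\right) = 6 - \frac{77}{2} = - \frac{65}{2}$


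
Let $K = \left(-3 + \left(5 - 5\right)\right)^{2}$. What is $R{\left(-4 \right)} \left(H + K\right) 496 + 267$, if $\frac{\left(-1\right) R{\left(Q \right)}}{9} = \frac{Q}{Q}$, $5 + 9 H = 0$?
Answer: $-37429$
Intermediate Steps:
$H = - \frac{5}{9}$ ($H = - \frac{5}{9} + \frac{1}{9} \cdot 0 = - \frac{5}{9} + 0 = - \frac{5}{9} \approx -0.55556$)
$R{\left(Q \right)} = -9$ ($R{\left(Q \right)} = - 9 \frac{Q}{Q} = \left(-9\right) 1 = -9$)
$K = 9$ ($K = \left(-3 + 0\right)^{2} = \left(-3\right)^{2} = 9$)
$R{\left(-4 \right)} \left(H + K\right) 496 + 267 = - 9 \left(- \frac{5}{9} + 9\right) 496 + 267 = \left(-9\right) \frac{76}{9} \cdot 496 + 267 = \left(-76\right) 496 + 267 = -37696 + 267 = -37429$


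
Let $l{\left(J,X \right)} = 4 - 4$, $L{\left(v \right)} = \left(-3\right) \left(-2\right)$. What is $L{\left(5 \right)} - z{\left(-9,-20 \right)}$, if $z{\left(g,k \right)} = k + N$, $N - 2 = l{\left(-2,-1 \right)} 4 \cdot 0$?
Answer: $24$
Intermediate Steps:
$L{\left(v \right)} = 6$
$l{\left(J,X \right)} = 0$ ($l{\left(J,X \right)} = 4 - 4 = 0$)
$N = 2$ ($N = 2 + 0 \cdot 4 \cdot 0 = 2 + 0 \cdot 0 = 2 + 0 = 2$)
$z{\left(g,k \right)} = 2 + k$ ($z{\left(g,k \right)} = k + 2 = 2 + k$)
$L{\left(5 \right)} - z{\left(-9,-20 \right)} = 6 - \left(2 - 20\right) = 6 - -18 = 6 + 18 = 24$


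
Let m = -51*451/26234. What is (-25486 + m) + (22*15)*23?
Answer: -469506665/26234 ≈ -17897.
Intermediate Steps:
m = -23001/26234 (m = -23001*1/26234 = -23001/26234 ≈ -0.87676)
(-25486 + m) + (22*15)*23 = (-25486 - 23001/26234) + (22*15)*23 = -668622725/26234 + 330*23 = -668622725/26234 + 7590 = -469506665/26234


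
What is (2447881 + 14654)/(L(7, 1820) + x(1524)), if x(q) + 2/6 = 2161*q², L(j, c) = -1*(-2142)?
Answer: 7387605/15057266633 ≈ 0.00049063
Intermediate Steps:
L(j, c) = 2142
x(q) = -⅓ + 2161*q²
(2447881 + 14654)/(L(7, 1820) + x(1524)) = (2447881 + 14654)/(2142 + (-⅓ + 2161*1524²)) = 2462535/(2142 + (-⅓ + 2161*2322576)) = 2462535/(2142 + (-⅓ + 5019086736)) = 2462535/(2142 + 15057260207/3) = 2462535/(15057266633/3) = 2462535*(3/15057266633) = 7387605/15057266633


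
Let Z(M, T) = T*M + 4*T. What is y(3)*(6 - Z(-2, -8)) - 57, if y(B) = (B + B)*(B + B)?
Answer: 735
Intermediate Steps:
Z(M, T) = 4*T + M*T (Z(M, T) = M*T + 4*T = 4*T + M*T)
y(B) = 4*B² (y(B) = (2*B)*(2*B) = 4*B²)
y(3)*(6 - Z(-2, -8)) - 57 = (4*3²)*(6 - (-8)*(4 - 2)) - 57 = (4*9)*(6 - (-8)*2) - 57 = 36*(6 - 1*(-16)) - 57 = 36*(6 + 16) - 57 = 36*22 - 57 = 792 - 57 = 735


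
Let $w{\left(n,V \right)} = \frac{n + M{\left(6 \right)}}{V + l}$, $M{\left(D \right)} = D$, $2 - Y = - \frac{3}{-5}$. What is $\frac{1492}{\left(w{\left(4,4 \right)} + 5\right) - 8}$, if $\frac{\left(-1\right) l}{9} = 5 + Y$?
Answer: $- \frac{199928}{427} \approx -468.22$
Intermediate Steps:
$Y = \frac{7}{5}$ ($Y = 2 - - \frac{3}{-5} = 2 - \left(-3\right) \left(- \frac{1}{5}\right) = 2 - \frac{3}{5} = \frac{7}{5} \approx 1.4$)
$l = - \frac{288}{5}$ ($l = - 9 \left(5 + \frac{7}{5}\right) = \left(-9\right) \frac{32}{5} = - \frac{288}{5} \approx -57.6$)
$w{\left(n,V \right)} = \frac{6 + n}{- \frac{288}{5} + V}$ ($w{\left(n,V \right)} = \frac{n + 6}{V - \frac{288}{5}} = \frac{6 + n}{- \frac{288}{5} + V}$)
$\frac{1492}{\left(w{\left(4,4 \right)} + 5\right) - 8} = \frac{1492}{\left(\frac{5 \left(6 + 4\right)}{-288 + 5 \cdot 4} + 5\right) - 8} = \frac{1492}{\left(5 \frac{1}{-288 + 20} \cdot 10 + 5\right) - 8} = \frac{1492}{\left(5 \frac{1}{-268} \cdot 10 + 5\right) - 8} = \frac{1492}{\left(5 \left(- \frac{1}{268}\right) 10 + 5\right) - 8} = \frac{1492}{\left(- \frac{25}{134} + 5\right) - 8} = \frac{1492}{\frac{645}{134} - 8} = \frac{1492}{- \frac{427}{134}} = 1492 \left(- \frac{134}{427}\right) = - \frac{199928}{427}$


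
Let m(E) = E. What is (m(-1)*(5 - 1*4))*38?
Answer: -38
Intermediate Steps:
(m(-1)*(5 - 1*4))*38 = -(5 - 1*4)*38 = -(5 - 4)*38 = -1*1*38 = -1*38 = -38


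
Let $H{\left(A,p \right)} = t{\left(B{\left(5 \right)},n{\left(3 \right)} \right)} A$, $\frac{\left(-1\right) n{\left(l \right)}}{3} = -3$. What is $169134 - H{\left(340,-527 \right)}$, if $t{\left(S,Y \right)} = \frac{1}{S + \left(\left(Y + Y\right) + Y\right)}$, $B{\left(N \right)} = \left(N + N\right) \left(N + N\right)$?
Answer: $\frac{21479678}{127} \approx 1.6913 \cdot 10^{5}$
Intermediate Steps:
$n{\left(l \right)} = 9$ ($n{\left(l \right)} = \left(-3\right) \left(-3\right) = 9$)
$B{\left(N \right)} = 4 N^{2}$ ($B{\left(N \right)} = 2 N 2 N = 4 N^{2}$)
$t{\left(S,Y \right)} = \frac{1}{S + 3 Y}$ ($t{\left(S,Y \right)} = \frac{1}{S + \left(2 Y + Y\right)} = \frac{1}{S + 3 Y}$)
$H{\left(A,p \right)} = \frac{A}{127}$ ($H{\left(A,p \right)} = \frac{A}{4 \cdot 5^{2} + 3 \cdot 9} = \frac{A}{4 \cdot 25 + 27} = \frac{A}{100 + 27} = \frac{A}{127}$)
$169134 - H{\left(340,-527 \right)} = 169134 - \frac{1}{127} \cdot 340 = 169134 - \frac{340}{127} = \frac{21479678}{127}$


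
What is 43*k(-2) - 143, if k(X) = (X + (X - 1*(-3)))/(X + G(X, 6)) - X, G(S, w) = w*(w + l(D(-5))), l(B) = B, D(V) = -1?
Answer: -1639/28 ≈ -58.536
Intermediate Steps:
G(S, w) = w*(-1 + w) (G(S, w) = w*(w - 1) = w*(-1 + w))
k(X) = -X + (3 + 2*X)/(30 + X) (k(X) = (X + (X - 1*(-3)))/(X + 6*(-1 + 6)) - X = (X + (X + 3))/(X + 6*5) - X = (X + (3 + X))/(X + 30) - X = (3 + 2*X)/(30 + X) - X = -X + (3 + 2*X)/(30 + X))
43*k(-2) - 143 = 43*((3 - 1*(-2)² - 28*(-2))/(30 - 2)) - 143 = 43*((3 - 1*4 + 56)/28) - 143 = 43*((3 - 4 + 56)/28) - 143 = 43*((1/28)*55) - 143 = 43*(55/28) - 143 = 2365/28 - 143 = -1639/28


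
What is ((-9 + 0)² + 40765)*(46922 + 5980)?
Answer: 2160835092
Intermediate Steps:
((-9 + 0)² + 40765)*(46922 + 5980) = ((-9)² + 40765)*52902 = (81 + 40765)*52902 = 40846*52902 = 2160835092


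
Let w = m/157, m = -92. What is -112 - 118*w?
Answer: -6728/157 ≈ -42.854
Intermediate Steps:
w = -92/157 ≈ -0.58599
-112 - 118*w = -112 - 118*(-92/157) = -112 + 10856/157 = -6728/157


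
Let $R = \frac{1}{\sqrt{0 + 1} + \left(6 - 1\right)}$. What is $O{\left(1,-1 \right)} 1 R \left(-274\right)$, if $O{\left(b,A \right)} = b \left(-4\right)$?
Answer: $\frac{548}{3} \approx 182.67$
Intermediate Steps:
$O{\left(b,A \right)} = - 4 b$
$R = \frac{1}{6}$ ($R = \frac{1}{\sqrt{1} + 5} = \frac{1}{1 + 5} = \frac{1}{6} \approx 0.16667$)
$O{\left(1,-1 \right)} 1 R \left(-274\right) = \left(-4\right) 1 \cdot 1 \cdot \frac{1}{6} \left(-274\right) = \left(-4\right) 1 \cdot \frac{1}{6} \left(-274\right) = \left(-4\right) \frac{1}{6} \left(-274\right) = \left(- \frac{2}{3}\right) \left(-274\right) = \frac{548}{3}$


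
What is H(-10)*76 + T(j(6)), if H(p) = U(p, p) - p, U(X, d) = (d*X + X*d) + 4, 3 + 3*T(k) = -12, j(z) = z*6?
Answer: 16259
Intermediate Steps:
j(z) = 6*z
T(k) = -5 (T(k) = -1 + (⅓)*(-12) = -1 - 4 = -5)
U(X, d) = 4 + 2*X*d (U(X, d) = (X*d + X*d) + 4 = 2*X*d + 4 = 4 + 2*X*d)
H(p) = 4 - p + 2*p² (H(p) = (4 + 2*p*p) - p = (4 + 2*p²) - p = 4 - p + 2*p²)
H(-10)*76 + T(j(6)) = (4 - 1*(-10) + 2*(-10)²)*76 - 5 = (4 + 10 + 2*100)*76 - 5 = (4 + 10 + 200)*76 - 5 = 214*76 - 5 = 16264 - 5 = 16259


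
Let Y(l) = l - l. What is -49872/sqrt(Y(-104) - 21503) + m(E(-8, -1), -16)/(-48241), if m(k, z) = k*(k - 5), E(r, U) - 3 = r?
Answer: -50/48241 + 49872*I*sqrt(21503)/21503 ≈ -0.0010365 + 340.1*I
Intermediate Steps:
Y(l) = 0
E(r, U) = 3 + r
m(k, z) = k*(-5 + k)
-49872/sqrt(Y(-104) - 21503) + m(E(-8, -1), -16)/(-48241) = -49872/sqrt(0 - 21503) + ((3 - 8)*(-5 + (3 - 8)))/(-48241) = -49872*(-I*sqrt(21503)/21503) - 5*(-5 - 5)*(-1/48241) = -49872*(-I*sqrt(21503)/21503) - 5*(-10)*(-1/48241) = -(-49872)*I*sqrt(21503)/21503 + 50*(-1/48241) = 49872*I*sqrt(21503)/21503 - 50/48241 = -50/48241 + 49872*I*sqrt(21503)/21503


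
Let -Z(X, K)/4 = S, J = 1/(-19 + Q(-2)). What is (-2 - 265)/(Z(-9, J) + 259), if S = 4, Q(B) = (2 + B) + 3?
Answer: -89/81 ≈ -1.0988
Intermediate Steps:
Q(B) = 5 + B
J = -1/16 (J = 1/(-19 + (5 - 2)) = 1/(-19 + 3) = 1/(-16) = -1/16 ≈ -0.062500)
Z(X, K) = -16 (Z(X, K) = -4*4 = -16)
(-2 - 265)/(Z(-9, J) + 259) = (-2 - 265)/(-16 + 259) = -267/243 = -267*1/243 = -89/81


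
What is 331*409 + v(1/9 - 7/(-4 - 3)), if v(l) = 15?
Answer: 135394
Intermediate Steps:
331*409 + v(1/9 - 7/(-4 - 3)) = 331*409 + 15 = 135379 + 15 = 135394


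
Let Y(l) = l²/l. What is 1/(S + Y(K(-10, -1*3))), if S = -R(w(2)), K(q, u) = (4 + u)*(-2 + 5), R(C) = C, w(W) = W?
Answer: 1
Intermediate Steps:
K(q, u) = 12 + 3*u (K(q, u) = (4 + u)*3 = 12 + 3*u)
Y(l) = l
S = -2 (S = -1*2 = -2)
1/(S + Y(K(-10, -1*3))) = 1/(-2 + (12 + 3*(-1*3))) = 1/(-2 + (12 + 3*(-3))) = 1/(-2 + (12 - 9)) = 1/(-2 + 3) = 1/1 = 1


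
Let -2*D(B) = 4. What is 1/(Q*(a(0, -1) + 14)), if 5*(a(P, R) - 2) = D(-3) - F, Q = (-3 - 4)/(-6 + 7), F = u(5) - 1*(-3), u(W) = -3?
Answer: -5/546 ≈ -0.0091575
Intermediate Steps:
F = 0 (F = -3 - 1*(-3) = -3 + 3 = 0)
D(B) = -2 (D(B) = -½*4 = -2)
Q = -7 (Q = -7/1 = -7*1 = -7)
a(P, R) = 8/5 (a(P, R) = 2 + (-2 - 1*0)/5 = 2 + (-2 + 0)/5 = 2 + (⅕)*(-2) = 2 - ⅖ = 8/5)
1/(Q*(a(0, -1) + 14)) = 1/(-7*(8/5 + 14)) = 1/(-7*78/5) = 1/(-546/5) = -5/546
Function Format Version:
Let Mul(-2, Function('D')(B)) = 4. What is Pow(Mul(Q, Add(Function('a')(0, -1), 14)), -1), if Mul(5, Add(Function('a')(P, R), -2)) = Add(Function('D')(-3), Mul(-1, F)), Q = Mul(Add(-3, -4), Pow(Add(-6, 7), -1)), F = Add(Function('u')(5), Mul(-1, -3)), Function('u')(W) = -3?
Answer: Rational(-5, 546) ≈ -0.0091575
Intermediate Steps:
F = 0 (F = Add(-3, Mul(-1, -3)) = Add(-3, 3) = 0)
Function('D')(B) = -2 (Function('D')(B) = Mul(Rational(-1, 2), 4) = -2)
Q = -7 (Q = Mul(-7, Pow(1, -1)) = Mul(-7, 1) = -7)
Function('a')(P, R) = Rational(8, 5) (Function('a')(P, R) = Add(2, Mul(Rational(1, 5), Add(-2, Mul(-1, 0)))) = Add(2, Mul(Rational(1, 5), Add(-2, 0))) = Add(2, Mul(Rational(1, 5), -2)) = Add(2, Rational(-2, 5)) = Rational(8, 5))
Pow(Mul(Q, Add(Function('a')(0, -1), 14)), -1) = Pow(Mul(-7, Add(Rational(8, 5), 14)), -1) = Pow(Mul(-7, Rational(78, 5)), -1) = Pow(Rational(-546, 5), -1) = Rational(-5, 546)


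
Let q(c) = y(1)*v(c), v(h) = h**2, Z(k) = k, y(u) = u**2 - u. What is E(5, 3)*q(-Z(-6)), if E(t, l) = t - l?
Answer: 0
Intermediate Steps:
q(c) = 0 (q(c) = (1*(-1 + 1))*c**2 = (1*0)*c**2 = 0*c**2 = 0)
E(5, 3)*q(-Z(-6)) = (5 - 1*3)*0 = (5 - 3)*0 = 2*0 = 0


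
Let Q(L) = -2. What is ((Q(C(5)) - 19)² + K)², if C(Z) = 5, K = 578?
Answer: 1038361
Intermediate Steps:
((Q(C(5)) - 19)² + K)² = ((-2 - 19)² + 578)² = ((-21)² + 578)² = (441 + 578)² = 1019² = 1038361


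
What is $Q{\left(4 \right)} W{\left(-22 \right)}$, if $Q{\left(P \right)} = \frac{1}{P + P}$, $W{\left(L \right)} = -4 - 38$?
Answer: $- \frac{21}{4} \approx -5.25$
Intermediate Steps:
$W{\left(L \right)} = -42$ ($W{\left(L \right)} = -4 - 38 = -42$)
$Q{\left(P \right)} = \frac{1}{2 P}$
$Q{\left(4 \right)} W{\left(-22 \right)} = \frac{1}{2 \cdot 4} \left(-42\right) = \frac{1}{2} \cdot \frac{1}{4} \left(-42\right) = \frac{1}{8} \left(-42\right) = - \frac{21}{4}$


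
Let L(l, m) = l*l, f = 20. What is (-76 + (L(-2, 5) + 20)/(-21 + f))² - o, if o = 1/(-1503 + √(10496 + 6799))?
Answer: 7472380501/747238 + √17295/2241714 ≈ 10000.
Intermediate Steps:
L(l, m) = l²
o = 1/(-1503 + √17295) ≈ -0.00072913
(-76 + (L(-2, 5) + 20)/(-21 + f))² - o = (-76 + ((-2)² + 20)/(-21 + 20))² - (-501/747238 - √17295/2241714) = (-76 + (4 + 20)/(-1))² + (501/747238 + √17295/2241714) = (-76 + 24*(-1))² + (501/747238 + √17295/2241714) = (-76 - 24)² + (501/747238 + √17295/2241714) = (-100)² + (501/747238 + √17295/2241714) = 10000 + (501/747238 + √17295/2241714) = 7472380501/747238 + √17295/2241714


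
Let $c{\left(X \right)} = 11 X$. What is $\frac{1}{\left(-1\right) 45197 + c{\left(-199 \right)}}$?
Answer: $- \frac{1}{47386} \approx -2.1103 \cdot 10^{-5}$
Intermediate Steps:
$\frac{1}{\left(-1\right) 45197 + c{\left(-199 \right)}} = \frac{1}{\left(-1\right) 45197 + 11 \left(-199\right)} = \frac{1}{-45197 - 2189} = \frac{1}{-47386} = - \frac{1}{47386}$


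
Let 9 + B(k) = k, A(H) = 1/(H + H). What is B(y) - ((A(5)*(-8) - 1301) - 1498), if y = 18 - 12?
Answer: 13984/5 ≈ 2796.8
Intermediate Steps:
A(H) = 1/(2*H)
y = 6
B(k) = -9 + k
B(y) - ((A(5)*(-8) - 1301) - 1498) = (-9 + 6) - ((((½)/5)*(-8) - 1301) - 1498) = -3 - ((((½)*(⅕))*(-8) - 1301) - 1498) = -3 - (((⅒)*(-8) - 1301) - 1498) = -3 - ((-⅘ - 1301) - 1498) = -3 - (-6509/5 - 1498) = -3 - 1*(-13999/5) = -3 + 13999/5 = 13984/5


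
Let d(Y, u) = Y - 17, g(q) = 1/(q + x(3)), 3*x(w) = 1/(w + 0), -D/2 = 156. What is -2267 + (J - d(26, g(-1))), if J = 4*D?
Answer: -3524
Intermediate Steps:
D = -312 (D = -2*156 = -312)
x(w) = 1/(3*w) (x(w) = 1/(3*(w + 0)) = 1/(3*w))
g(q) = 1/(⅑ + q) (g(q) = 1/(q + (⅓)/3) = 1/(q + (⅓)*(⅓)) = 1/(q + ⅑) = 1/(⅑ + q))
d(Y, u) = -17 + Y
J = -1248 (J = 4*(-312) = -1248)
-2267 + (J - d(26, g(-1))) = -2267 + (-1248 - (-17 + 26)) = -2267 + (-1248 - 1*9) = -2267 + (-1248 - 9) = -2267 - 1257 = -3524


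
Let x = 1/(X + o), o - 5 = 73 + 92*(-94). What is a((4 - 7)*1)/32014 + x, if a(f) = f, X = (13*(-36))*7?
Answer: -16888/94809461 ≈ -0.00017813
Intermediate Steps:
X = -3276 (X = -468*7 = -3276)
o = -8570 (o = 5 + (73 + 92*(-94)) = 5 + (73 - 8648) = 5 - 8575 = -8570)
x = -1/11846 (x = 1/(-3276 - 8570) = 1/(-11846) = -1/11846 ≈ -8.4417e-5)
a((4 - 7)*1)/32014 + x = ((4 - 7)*1)/32014 - 1/11846 = -3*1*(1/32014) - 1/11846 = -3*1/32014 - 1/11846 = -3/32014 - 1/11846 = -16888/94809461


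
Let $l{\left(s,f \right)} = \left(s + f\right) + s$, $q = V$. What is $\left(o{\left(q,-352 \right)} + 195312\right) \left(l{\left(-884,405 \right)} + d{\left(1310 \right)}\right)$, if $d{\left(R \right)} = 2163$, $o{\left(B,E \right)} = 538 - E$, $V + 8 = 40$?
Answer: $156961600$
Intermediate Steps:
$V = 32$ ($V = -8 + 40 = 32$)
$q = 32$
$l{\left(s,f \right)} = f + 2 s$ ($l{\left(s,f \right)} = \left(f + s\right) + s = f + 2 s$)
$\left(o{\left(q,-352 \right)} + 195312\right) \left(l{\left(-884,405 \right)} + d{\left(1310 \right)}\right) = \left(\left(538 - -352\right) + 195312\right) \left(\left(405 + 2 \left(-884\right)\right) + 2163\right) = \left(\left(538 + 352\right) + 195312\right) \left(\left(405 - 1768\right) + 2163\right) = \left(890 + 195312\right) \left(-1363 + 2163\right) = 196202 \cdot 800 = 156961600$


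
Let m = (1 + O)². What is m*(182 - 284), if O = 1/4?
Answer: -1275/8 ≈ -159.38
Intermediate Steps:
O = ¼ ≈ 0.25000
m = 25/16 (m = (1 + ¼)² = (5/4)² = 25/16 ≈ 1.5625)
m*(182 - 284) = 25*(182 - 284)/16 = (25/16)*(-102) = -1275/8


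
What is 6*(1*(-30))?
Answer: -180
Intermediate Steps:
6*(1*(-30)) = 6*(-30) = -180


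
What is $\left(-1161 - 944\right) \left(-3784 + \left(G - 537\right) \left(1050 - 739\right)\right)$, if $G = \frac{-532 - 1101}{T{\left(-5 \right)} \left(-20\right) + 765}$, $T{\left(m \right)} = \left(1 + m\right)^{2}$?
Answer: $\frac{32210650218}{89} \approx 3.6192 \cdot 10^{8}$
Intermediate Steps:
$G = - \frac{1633}{445}$ ($G = \frac{-532 - 1101}{\left(1 - 5\right)^{2} \left(-20\right) + 765} = - \frac{1633}{\left(-4\right)^{2} \left(-20\right) + 765} = - \frac{1633}{16 \left(-20\right) + 765} = - \frac{1633}{-320 + 765} = - \frac{1633}{445} \approx -3.6697$)
$\left(-1161 - 944\right) \left(-3784 + \left(G - 537\right) \left(1050 - 739\right)\right) = \left(-1161 - 944\right) \left(-3784 + \left(- \frac{1633}{445} - 537\right) \left(1050 - 739\right)\right) = - 2105 \left(-3784 - \frac{74825978}{445}\right) = \left(-2105\right) \left(- \frac{76509858}{445}\right) = \frac{32210650218}{89}$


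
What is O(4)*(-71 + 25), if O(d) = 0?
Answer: 0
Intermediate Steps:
O(4)*(-71 + 25) = 0*(-71 + 25) = 0*(-46) = 0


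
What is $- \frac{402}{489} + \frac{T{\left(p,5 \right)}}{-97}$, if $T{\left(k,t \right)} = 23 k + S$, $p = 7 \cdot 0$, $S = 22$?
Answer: $- \frac{16584}{15811} \approx -1.0489$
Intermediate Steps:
$p = 0$
$T{\left(k,t \right)} = 22 + 23 k$ ($T{\left(k,t \right)} = 23 k + 22 = 22 + 23 k$)
$- \frac{402}{489} + \frac{T{\left(p,5 \right)}}{-97} = - \frac{402}{489} + \frac{22 + 23 \cdot 0}{-97} = \left(-402\right) \frac{1}{489} + \left(22 + 0\right) \left(- \frac{1}{97}\right) = - \frac{134}{163} + 22 \left(- \frac{1}{97}\right) = - \frac{134}{163} - \frac{22}{97} = - \frac{16584}{15811}$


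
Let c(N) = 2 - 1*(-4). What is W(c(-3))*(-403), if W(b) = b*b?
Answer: -14508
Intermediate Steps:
c(N) = 6 (c(N) = 2 + 4 = 6)
W(b) = b**2
W(c(-3))*(-403) = 6**2*(-403) = 36*(-403) = -14508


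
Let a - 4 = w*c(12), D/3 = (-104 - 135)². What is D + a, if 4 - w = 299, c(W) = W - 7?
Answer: 169892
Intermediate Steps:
c(W) = -7 + W
w = -295 (w = 4 - 1*299 = 4 - 299 = -295)
D = 171363 (D = 3*(-104 - 135)² = 3*(-239)² = 3*57121 = 171363)
a = -1471 (a = 4 - 295*(-7 + 12) = 4 - 295*5 = 4 - 1475 = -1471)
D + a = 171363 - 1471 = 169892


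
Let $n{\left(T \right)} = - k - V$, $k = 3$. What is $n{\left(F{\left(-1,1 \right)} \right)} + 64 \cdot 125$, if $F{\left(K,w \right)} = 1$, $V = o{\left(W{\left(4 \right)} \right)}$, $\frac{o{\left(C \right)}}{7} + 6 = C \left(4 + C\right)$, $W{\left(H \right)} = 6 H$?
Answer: $3335$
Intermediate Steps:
$o{\left(C \right)} = -42 + 7 C \left(4 + C\right)$
$V = 4662$ ($V = -42 + 7 \left(6 \cdot 4\right)^{2} + 28 \cdot 6 \cdot 4 = -42 + 7 \cdot 24^{2} + 28 \cdot 24 = -42 + 7 \cdot 576 + 672 = -42 + 4032 + 672 = 4662$)
$n{\left(T \right)} = -4665$ ($n{\left(T \right)} = \left(-1\right) 3 - 4662 = -3 - 4662 = -4665$)
$n{\left(F{\left(-1,1 \right)} \right)} + 64 \cdot 125 = -4665 + 64 \cdot 125 = -4665 + 8000 = 3335$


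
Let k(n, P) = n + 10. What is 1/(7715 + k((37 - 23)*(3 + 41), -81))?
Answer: 1/8341 ≈ 0.00011989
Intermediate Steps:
k(n, P) = 10 + n
1/(7715 + k((37 - 23)*(3 + 41), -81)) = 1/(7715 + (10 + (37 - 23)*(3 + 41))) = 1/(7715 + (10 + 14*44)) = 1/(7715 + (10 + 616)) = 1/(7715 + 626) = 1/8341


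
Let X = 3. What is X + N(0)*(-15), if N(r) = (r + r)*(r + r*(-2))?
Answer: 3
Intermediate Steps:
N(r) = -2*r² (N(r) = (2*r)*(r - 2*r) = (2*r)*(-r) = -2*r²)
X + N(0)*(-15) = 3 - 2*0²*(-15) = 3 - 2*0*(-15) = 3 + 0*(-15) = 3 + 0 = 3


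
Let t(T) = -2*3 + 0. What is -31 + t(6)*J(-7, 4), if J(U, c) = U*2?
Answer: 53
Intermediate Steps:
J(U, c) = 2*U
t(T) = -6 (t(T) = -6 + 0 = -6)
-31 + t(6)*J(-7, 4) = -31 - 12*(-7) = -31 - 6*(-14) = -31 + 84 = 53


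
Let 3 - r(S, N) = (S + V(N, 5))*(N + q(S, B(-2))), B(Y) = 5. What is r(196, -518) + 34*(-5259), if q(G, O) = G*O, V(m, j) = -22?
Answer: -259191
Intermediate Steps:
r(S, N) = 3 - (-22 + S)*(N + 5*S) (r(S, N) = 3 - (S - 22)*(N + S*5) = 3 - (-22 + S)*(N + 5*S))
r(196, -518) + 34*(-5259) = (3 - 5*196² + 22*(-518) + 110*196 - 1*(-518)*196) + 34*(-5259) = (3 - 5*38416 - 11396 + 21560 + 101528) - 178806 = (3 - 192080 - 11396 + 21560 + 101528) - 178806 = -80385 - 178806 = -259191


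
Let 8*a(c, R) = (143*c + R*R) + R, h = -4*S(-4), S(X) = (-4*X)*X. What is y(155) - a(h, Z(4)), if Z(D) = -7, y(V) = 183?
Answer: -17593/4 ≈ -4398.3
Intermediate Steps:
S(X) = -4*X**2
h = 256 (h = -(-16)*(-4)**2 = -(-16)*16 = -4*(-64) = 256)
a(c, R) = R/8 + R**2/8 + 143*c/8 (a(c, R) = ((143*c + R*R) + R)/8 = ((143*c + R**2) + R)/8 = ((R**2 + 143*c) + R)/8 = (R + R**2 + 143*c)/8 = R/8 + R**2/8 + 143*c/8)
y(155) - a(h, Z(4)) = 183 - ((1/8)*(-7) + (1/8)*(-7)**2 + (143/8)*256) = 183 - (-7/8 + (1/8)*49 + 4576) = 183 - (-7/8 + 49/8 + 4576) = 183 - 1*18325/4 = 183 - 18325/4 = -17593/4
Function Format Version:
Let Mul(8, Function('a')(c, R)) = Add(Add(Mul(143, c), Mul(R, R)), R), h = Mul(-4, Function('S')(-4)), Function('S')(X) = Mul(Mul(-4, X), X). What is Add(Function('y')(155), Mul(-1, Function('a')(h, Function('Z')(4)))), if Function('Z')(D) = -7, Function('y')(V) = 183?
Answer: Rational(-17593, 4) ≈ -4398.3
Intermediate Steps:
Function('S')(X) = Mul(-4, Pow(X, 2))
h = 256 (h = Mul(-4, Mul(-4, Pow(-4, 2))) = Mul(-4, Mul(-4, 16)) = Mul(-4, -64) = 256)
Function('a')(c, R) = Add(Mul(Rational(1, 8), R), Mul(Rational(1, 8), Pow(R, 2)), Mul(Rational(143, 8), c)) (Function('a')(c, R) = Mul(Rational(1, 8), Add(Add(Mul(143, c), Mul(R, R)), R)) = Mul(Rational(1, 8), Add(Add(Mul(143, c), Pow(R, 2)), R)) = Mul(Rational(1, 8), Add(Add(Pow(R, 2), Mul(143, c)), R)) = Mul(Rational(1, 8), Add(R, Pow(R, 2), Mul(143, c))) = Add(Mul(Rational(1, 8), R), Mul(Rational(1, 8), Pow(R, 2)), Mul(Rational(143, 8), c)))
Add(Function('y')(155), Mul(-1, Function('a')(h, Function('Z')(4)))) = Add(183, Mul(-1, Add(Mul(Rational(1, 8), -7), Mul(Rational(1, 8), Pow(-7, 2)), Mul(Rational(143, 8), 256)))) = Add(183, Mul(-1, Add(Rational(-7, 8), Mul(Rational(1, 8), 49), 4576))) = Add(183, Mul(-1, Add(Rational(-7, 8), Rational(49, 8), 4576))) = Add(183, Mul(-1, Rational(18325, 4))) = Add(183, Rational(-18325, 4)) = Rational(-17593, 4)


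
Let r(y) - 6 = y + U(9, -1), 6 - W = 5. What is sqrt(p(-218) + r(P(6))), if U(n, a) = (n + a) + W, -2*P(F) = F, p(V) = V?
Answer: I*sqrt(206) ≈ 14.353*I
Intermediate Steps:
W = 1 (W = 6 - 1*5 = 6 - 5 = 1)
P(F) = -F/2
U(n, a) = 1 + a + n (U(n, a) = (n + a) + 1 = (a + n) + 1 = 1 + a + n)
r(y) = 15 + y (r(y) = 6 + (y + (1 - 1 + 9)) = 6 + (y + 9) = 6 + (9 + y) = 15 + y)
sqrt(p(-218) + r(P(6))) = sqrt(-218 + (15 - 1/2*6)) = sqrt(-218 + (15 - 3)) = sqrt(-218 + 12) = sqrt(-206) = I*sqrt(206)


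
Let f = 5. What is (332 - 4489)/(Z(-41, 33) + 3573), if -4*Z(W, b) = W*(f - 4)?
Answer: -16628/14333 ≈ -1.1601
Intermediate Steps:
Z(W, b) = -W/4 (Z(W, b) = -W*(5 - 4)/4 = -W/4)
(332 - 4489)/(Z(-41, 33) + 3573) = (332 - 4489)/(-1/4*(-41) + 3573) = -4157/(41/4 + 3573) = -4157/14333/4 = -4157*4/14333 = -16628/14333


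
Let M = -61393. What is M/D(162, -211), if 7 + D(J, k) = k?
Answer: 61393/218 ≈ 281.62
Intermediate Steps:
D(J, k) = -7 + k
M/D(162, -211) = -61393/(-7 - 211) = -61393/(-218) = -61393*(-1/218) = 61393/218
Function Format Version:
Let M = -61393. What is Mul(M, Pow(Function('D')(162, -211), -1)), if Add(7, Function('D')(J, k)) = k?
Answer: Rational(61393, 218) ≈ 281.62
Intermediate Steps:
Function('D')(J, k) = Add(-7, k)
Mul(M, Pow(Function('D')(162, -211), -1)) = Mul(-61393, Pow(Add(-7, -211), -1)) = Mul(-61393, Pow(-218, -1)) = Mul(-61393, Rational(-1, 218)) = Rational(61393, 218)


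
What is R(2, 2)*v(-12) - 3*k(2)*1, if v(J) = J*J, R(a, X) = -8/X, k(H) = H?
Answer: -582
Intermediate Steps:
v(J) = J**2
R(2, 2)*v(-12) - 3*k(2)*1 = -8/2*(-12)**2 - 3*2*1 = -8*1/2*144 - 6*1 = -4*144 - 6 = -576 - 6 = -582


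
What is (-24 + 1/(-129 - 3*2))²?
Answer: 10504081/18225 ≈ 576.36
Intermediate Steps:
(-24 + 1/(-129 - 3*2))² = (-24 + 1/(-129 - 6))² = (-24 + 1/(-135))² = (-24 - 1/135)² = (-3241/135)² = 10504081/18225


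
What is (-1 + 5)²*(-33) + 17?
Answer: -511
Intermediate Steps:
(-1 + 5)²*(-33) + 17 = 4²*(-33) + 17 = 16*(-33) + 17 = -528 + 17 = -511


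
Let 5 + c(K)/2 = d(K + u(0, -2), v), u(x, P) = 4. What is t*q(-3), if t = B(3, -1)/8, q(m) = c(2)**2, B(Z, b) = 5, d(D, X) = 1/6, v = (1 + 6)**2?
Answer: 4205/72 ≈ 58.403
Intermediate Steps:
v = 49 (v = 7**2 = 49)
d(D, X) = 1/6
c(K) = -29/3 (c(K) = -10 + 2*(1/6) = -10 + 1/3 = -29/3)
q(m) = 841/9 (q(m) = (-29/3)**2 = 841/9)
t = 5/8 ≈ 0.62500
t*q(-3) = (5/8)*(841/9) = 4205/72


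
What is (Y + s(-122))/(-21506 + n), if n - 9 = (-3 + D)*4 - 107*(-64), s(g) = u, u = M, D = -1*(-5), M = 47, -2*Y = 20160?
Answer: 10033/14641 ≈ 0.68527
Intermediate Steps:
Y = -10080 (Y = -1/2*20160 = -10080)
D = 5
u = 47
s(g) = 47
n = 6865 (n = 9 + ((-3 + 5)*4 - 107*(-64)) = 9 + (2*4 + 6848) = 9 + (8 + 6848) = 9 + 6856 = 6865)
(Y + s(-122))/(-21506 + n) = (-10080 + 47)/(-21506 + 6865) = -10033/(-14641) = -10033*(-1/14641) = 10033/14641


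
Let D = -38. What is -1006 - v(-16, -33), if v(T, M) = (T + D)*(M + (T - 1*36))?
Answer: -5596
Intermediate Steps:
v(T, M) = (-38 + T)*(-36 + M + T) (v(T, M) = (T - 38)*(M + (T - 1*36)) = (-38 + T)*(M + (T - 36)) = (-38 + T)*(M + (-36 + T)) = (-38 + T)*(-36 + M + T))
-1006 - v(-16, -33) = -1006 - (1368 + (-16)² - 74*(-16) - 38*(-33) - 33*(-16)) = -1006 - (1368 + 256 + 1184 + 1254 + 528) = -1006 - 1*4590 = -1006 - 4590 = -5596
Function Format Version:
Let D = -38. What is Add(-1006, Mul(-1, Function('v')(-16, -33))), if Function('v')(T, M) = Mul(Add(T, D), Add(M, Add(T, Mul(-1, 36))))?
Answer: -5596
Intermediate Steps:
Function('v')(T, M) = Mul(Add(-38, T), Add(-36, M, T)) (Function('v')(T, M) = Mul(Add(T, -38), Add(M, Add(T, Mul(-1, 36)))) = Mul(Add(-38, T), Add(M, Add(T, -36))) = Mul(Add(-38, T), Add(M, Add(-36, T))) = Mul(Add(-38, T), Add(-36, M, T)))
Add(-1006, Mul(-1, Function('v')(-16, -33))) = Add(-1006, Mul(-1, Add(1368, Pow(-16, 2), Mul(-74, -16), Mul(-38, -33), Mul(-33, -16)))) = Add(-1006, Mul(-1, Add(1368, 256, 1184, 1254, 528))) = Add(-1006, Mul(-1, 4590)) = Add(-1006, -4590) = -5596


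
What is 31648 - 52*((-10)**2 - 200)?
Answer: 36848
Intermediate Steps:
31648 - 52*((-10)**2 - 200) = 31648 - 52*(100 - 200) = 31648 - 52*(-100) = 31648 - 1*(-5200) = 31648 + 5200 = 36848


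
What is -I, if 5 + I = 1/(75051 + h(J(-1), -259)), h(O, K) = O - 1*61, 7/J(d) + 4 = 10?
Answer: 2249729/449947 ≈ 5.0000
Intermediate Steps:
J(d) = 7/6 (J(d) = 7/(-4 + 10) = 7/6)
h(O, K) = -61 + O (h(O, K) = O - 61 = -61 + O)
I = -2249729/449947 (I = -5 + 1/(75051 + (-61 + 7/6)) = -5 + 1/(75051 - 359/6) = -5 + 1/(449947/6) = -5 + 6/449947 = -2249729/449947 ≈ -5.0000)
-I = -1*(-2249729/449947) = 2249729/449947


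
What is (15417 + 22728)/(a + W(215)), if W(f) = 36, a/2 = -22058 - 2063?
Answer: -38145/48206 ≈ -0.79129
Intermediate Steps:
a = -48242 (a = 2*(-22058 - 2063) = 2*(-24121) = -48242)
(15417 + 22728)/(a + W(215)) = (15417 + 22728)/(-48242 + 36) = 38145/(-48206) = 38145*(-1/48206) = -38145/48206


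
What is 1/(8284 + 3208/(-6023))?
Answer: 6023/49891324 ≈ 0.00012072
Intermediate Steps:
1/(8284 + 3208/(-6023)) = 1/(8284 + 3208*(-1/6023)) = 1/(8284 - 3208/6023) = 1/(49891324/6023) = 6023/49891324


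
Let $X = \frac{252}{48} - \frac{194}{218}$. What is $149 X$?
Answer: $\frac{283249}{436} \approx 649.65$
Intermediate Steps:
$X = \frac{1901}{436}$ ($X = 252 \cdot \frac{1}{48} - \frac{97}{109} = \frac{21}{4} - \frac{97}{109} = \frac{1901}{436} \approx 4.3601$)
$149 X = 149 \cdot \frac{1901}{436} = \frac{283249}{436}$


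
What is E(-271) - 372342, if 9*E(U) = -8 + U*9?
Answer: -3353525/9 ≈ -3.7261e+5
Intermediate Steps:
E(U) = -8/9 + U (E(U) = (-8 + U*9)/9 = (-8 + 9*U)/9 = -8/9 + U)
E(-271) - 372342 = (-8/9 - 271) - 372342 = -2447/9 - 372342 = -3353525/9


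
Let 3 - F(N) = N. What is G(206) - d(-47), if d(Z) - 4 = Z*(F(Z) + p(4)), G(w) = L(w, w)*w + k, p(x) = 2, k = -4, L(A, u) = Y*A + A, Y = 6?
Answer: 299488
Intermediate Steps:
F(N) = 3 - N
L(A, u) = 7*A (L(A, u) = 6*A + A = 7*A)
G(w) = -4 + 7*w² (G(w) = (7*w)*w - 4 = 7*w² - 4 = -4 + 7*w²)
d(Z) = 4 + Z*(5 - Z) (d(Z) = 4 + Z*((3 - Z) + 2) = 4 + Z*(5 - Z))
G(206) - d(-47) = (-4 + 7*206²) - (4 - 1*(-47)² + 5*(-47)) = (-4 + 7*42436) - (4 - 1*2209 - 235) = (-4 + 297052) - (4 - 2209 - 235) = 297048 - 1*(-2440) = 297048 + 2440 = 299488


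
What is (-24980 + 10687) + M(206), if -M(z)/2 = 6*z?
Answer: -16765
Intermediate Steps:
M(z) = -12*z
(-24980 + 10687) + M(206) = (-24980 + 10687) - 12*206 = -14293 - 2472 = -16765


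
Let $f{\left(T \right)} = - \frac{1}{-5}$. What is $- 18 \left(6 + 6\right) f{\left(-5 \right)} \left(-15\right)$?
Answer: $648$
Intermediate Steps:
$f{\left(T \right)} = \frac{1}{5}$ ($f{\left(T \right)} = \left(-1\right) \left(- \frac{1}{5}\right) = \frac{1}{5}$)
$- 18 \left(6 + 6\right) f{\left(-5 \right)} \left(-15\right) = - 18 \left(6 + 6\right) \frac{1}{5} \left(-15\right) = - 18 \cdot 12 \cdot \frac{1}{5} \left(-15\right) = \left(-18\right) \frac{12}{5} \left(-15\right) = \left(- \frac{216}{5}\right) \left(-15\right) = 648$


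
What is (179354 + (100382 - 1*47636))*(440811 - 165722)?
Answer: 63848156900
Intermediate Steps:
(179354 + (100382 - 1*47636))*(440811 - 165722) = (179354 + (100382 - 47636))*275089 = (179354 + 52746)*275089 = 232100*275089 = 63848156900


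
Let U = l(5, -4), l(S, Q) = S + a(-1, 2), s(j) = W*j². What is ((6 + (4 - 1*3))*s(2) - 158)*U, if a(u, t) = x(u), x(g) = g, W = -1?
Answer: -744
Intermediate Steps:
a(u, t) = u
s(j) = -j²
l(S, Q) = -1 + S (l(S, Q) = S - 1 = -1 + S)
U = 4 (U = -1 + 5 = 4)
((6 + (4 - 1*3))*s(2) - 158)*U = ((6 + (4 - 1*3))*(-1*2²) - 158)*4 = ((6 + (4 - 3))*(-1*4) - 158)*4 = ((6 + 1)*(-4) - 158)*4 = (7*(-4) - 158)*4 = (-28 - 158)*4 = -186*4 = -744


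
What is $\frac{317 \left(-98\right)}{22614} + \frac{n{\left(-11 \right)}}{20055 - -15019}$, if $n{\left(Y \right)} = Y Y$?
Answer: $- \frac{543436295}{396581718} \approx -1.3703$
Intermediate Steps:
$n{\left(Y \right)} = Y^{2}$
$\frac{317 \left(-98\right)}{22614} + \frac{n{\left(-11 \right)}}{20055 - -15019} = \frac{317 \left(-98\right)}{22614} + \frac{\left(-11\right)^{2}}{20055 - -15019} = \left(-31066\right) \frac{1}{22614} + \frac{121}{20055 + 15019} = - \frac{15533}{11307} + \frac{121}{35074} = - \frac{543436295}{396581718}$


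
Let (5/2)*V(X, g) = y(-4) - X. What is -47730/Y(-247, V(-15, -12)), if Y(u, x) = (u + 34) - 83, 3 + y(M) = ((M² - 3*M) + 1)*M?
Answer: 645/4 ≈ 161.25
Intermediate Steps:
y(M) = -3 + M*(1 + M² - 3*M) (y(M) = -3 + ((M² - 3*M) + 1)*M = -3 + (1 + M² - 3*M)*M = -3 + M*(1 + M² - 3*M))
V(X, g) = -238/5 - 2*X/5 (V(X, g) = 2*((-3 - 4 + (-4)³ - 3*(-4)²) - X)/5 = 2*((-3 - 4 - 64 - 3*16) - X)/5 = 2*((-3 - 4 - 64 - 48) - X)/5 = 2*(-119 - X)/5 = -238/5 - 2*X/5)
Y(u, x) = -49 + u (Y(u, x) = (34 + u) - 83 = -49 + u)
-47730/Y(-247, V(-15, -12)) = -47730/(-49 - 247) = -47730/(-296) = -47730*(-1/296) = 645/4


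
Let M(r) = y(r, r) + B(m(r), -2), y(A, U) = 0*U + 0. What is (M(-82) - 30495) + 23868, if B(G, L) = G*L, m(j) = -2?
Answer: -6623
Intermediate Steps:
y(A, U) = 0 (y(A, U) = 0 + 0 = 0)
M(r) = 4 (M(r) = 0 - 2*(-2) = 0 + 4 = 4)
(M(-82) - 30495) + 23868 = (4 - 30495) + 23868 = -30491 + 23868 = -6623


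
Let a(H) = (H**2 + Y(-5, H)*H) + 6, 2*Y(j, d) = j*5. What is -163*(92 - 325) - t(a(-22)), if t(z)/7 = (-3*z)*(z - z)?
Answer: 37979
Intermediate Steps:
Y(j, d) = 5*j/2 (Y(j, d) = (j*5)/2 = (5*j)/2 = 5*j/2)
a(H) = 6 + H**2 - 25*H/2 (a(H) = (H**2 + ((5/2)*(-5))*H) + 6 = (H**2 - 25*H/2) + 6 = 6 + H**2 - 25*H/2)
t(z) = 0 (t(z) = 7*((-3*z)*(z - z)) = 7*(-3*z*0) = 7*0 = 0)
-163*(92 - 325) - t(a(-22)) = -163*(92 - 325) - 1*0 = -163*(-233) + 0 = 37979 + 0 = 37979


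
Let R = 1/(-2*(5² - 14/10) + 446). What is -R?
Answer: -5/1994 ≈ -0.0025075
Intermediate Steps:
R = 5/1994 (R = 1/(-2*(25 - 14*⅒) + 446) = 1/(-2*(25 - 7/5) + 446) = 1/(-2*118/5 + 446) = 1/(-236/5 + 446) = 1/(1994/5) = 5/1994 ≈ 0.0025075)
-R = -1*5/1994 = -5/1994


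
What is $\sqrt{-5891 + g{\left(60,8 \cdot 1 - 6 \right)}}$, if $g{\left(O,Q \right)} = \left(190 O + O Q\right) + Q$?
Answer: $\sqrt{5631} \approx 75.04$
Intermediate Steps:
$g{\left(O,Q \right)} = Q + 190 O + O Q$
$\sqrt{-5891 + g{\left(60,8 \cdot 1 - 6 \right)}} = \sqrt{-5891 + \left(\left(8 \cdot 1 - 6\right) + 190 \cdot 60 + 60 \left(8 \cdot 1 - 6\right)\right)} = \sqrt{-5891 + \left(\left(8 - 6\right) + 11400 + 60 \left(8 - 6\right)\right)} = \sqrt{-5891 + \left(2 + 11400 + 60 \cdot 2\right)} = \sqrt{-5891 + \left(2 + 11400 + 120\right)} = \sqrt{-5891 + 11522} = \sqrt{5631}$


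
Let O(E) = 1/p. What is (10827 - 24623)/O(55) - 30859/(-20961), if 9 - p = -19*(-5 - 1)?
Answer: 30363716239/20961 ≈ 1.4486e+6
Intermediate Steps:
p = -105 (p = 9 - (-19)*(-5 - 1) = 9 - (-19)*(-6) = 9 - 1*114 = 9 - 114 = -105)
O(E) = -1/105 (O(E) = 1/(-105) = -1/105)
(10827 - 24623)/O(55) - 30859/(-20961) = (10827 - 24623)/(-1/105) - 30859/(-20961) = -13796*(-105) - 30859*(-1/20961) = 1448580 + 30859/20961 = 30363716239/20961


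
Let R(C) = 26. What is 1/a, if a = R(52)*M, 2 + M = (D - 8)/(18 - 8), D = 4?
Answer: -5/312 ≈ -0.016026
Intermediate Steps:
M = -12/5 (M = -2 + (4 - 8)/(18 - 8) = -2 - 4/10 = -2 - 4*⅒ = -2 - ⅖ = -12/5 ≈ -2.4000)
a = -312/5 (a = 26*(-12/5) = -312/5 ≈ -62.400)
1/a = 1/(-312/5) = -5/312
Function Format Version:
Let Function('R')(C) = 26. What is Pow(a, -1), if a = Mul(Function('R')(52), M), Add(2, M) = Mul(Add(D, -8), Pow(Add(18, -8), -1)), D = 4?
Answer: Rational(-5, 312) ≈ -0.016026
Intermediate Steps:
M = Rational(-12, 5) (M = Add(-2, Mul(Add(4, -8), Pow(Add(18, -8), -1))) = Add(-2, Mul(-4, Pow(10, -1))) = Add(-2, Mul(-4, Rational(1, 10))) = Add(-2, Rational(-2, 5)) = Rational(-12, 5) ≈ -2.4000)
a = Rational(-312, 5) (a = Mul(26, Rational(-12, 5)) = Rational(-312, 5) ≈ -62.400)
Pow(a, -1) = Pow(Rational(-312, 5), -1) = Rational(-5, 312)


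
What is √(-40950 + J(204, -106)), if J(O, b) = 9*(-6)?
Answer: 6*I*√1139 ≈ 202.49*I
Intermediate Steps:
J(O, b) = -54
√(-40950 + J(204, -106)) = √(-40950 - 54) = √(-41004) = 6*I*√1139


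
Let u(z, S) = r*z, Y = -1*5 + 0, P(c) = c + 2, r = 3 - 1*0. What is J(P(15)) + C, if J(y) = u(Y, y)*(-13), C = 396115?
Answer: 396310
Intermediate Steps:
r = 3 (r = 3 + 0 = 3)
P(c) = 2 + c
Y = -5 (Y = -5 + 0 = -5)
u(z, S) = 3*z
J(y) = 195 (J(y) = (3*(-5))*(-13) = -15*(-13) = 195)
J(P(15)) + C = 195 + 396115 = 396310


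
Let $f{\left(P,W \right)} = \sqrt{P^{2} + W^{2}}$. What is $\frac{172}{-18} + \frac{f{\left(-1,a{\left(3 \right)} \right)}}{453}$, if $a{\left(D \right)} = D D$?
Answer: $- \frac{86}{9} + \frac{\sqrt{82}}{453} \approx -9.5356$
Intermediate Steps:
$a{\left(D \right)} = D^{2}$
$\frac{172}{-18} + \frac{f{\left(-1,a{\left(3 \right)} \right)}}{453} = \frac{172}{-18} + \frac{\sqrt{\left(-1\right)^{2} + \left(3^{2}\right)^{2}}}{453} = 172 \left(- \frac{1}{18}\right) + \sqrt{1 + 9^{2}} \cdot \frac{1}{453} = - \frac{86}{9} + \sqrt{1 + 81} \cdot \frac{1}{453} = - \frac{86}{9} + \sqrt{82} \cdot \frac{1}{453} = - \frac{86}{9} + \frac{\sqrt{82}}{453}$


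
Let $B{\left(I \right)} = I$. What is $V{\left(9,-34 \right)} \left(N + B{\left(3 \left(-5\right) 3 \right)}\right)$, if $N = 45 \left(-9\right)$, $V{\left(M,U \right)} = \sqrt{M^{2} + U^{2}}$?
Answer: $- 450 \sqrt{1237} \approx -15827.0$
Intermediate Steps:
$N = -405$
$V{\left(9,-34 \right)} \left(N + B{\left(3 \left(-5\right) 3 \right)}\right) = \sqrt{9^{2} + \left(-34\right)^{2}} \left(-405 + 3 \left(-5\right) 3\right) = \sqrt{81 + 1156} \left(-405 - 45\right) = \sqrt{1237} \left(-405 - 45\right) = \sqrt{1237} \left(-450\right) = - 450 \sqrt{1237}$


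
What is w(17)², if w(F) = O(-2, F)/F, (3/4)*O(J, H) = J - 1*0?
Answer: 64/2601 ≈ 0.024606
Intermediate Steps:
O(J, H) = 4*J/3 (O(J, H) = 4*(J - 1*0)/3 = 4*(J + 0)/3 = 4*J/3)
w(F) = -8/(3*F) (w(F) = ((4/3)*(-2))/F = -8/(3*F))
w(17)² = (-8/3/17)² = (-8/3*1/17)² = (-8/51)² = 64/2601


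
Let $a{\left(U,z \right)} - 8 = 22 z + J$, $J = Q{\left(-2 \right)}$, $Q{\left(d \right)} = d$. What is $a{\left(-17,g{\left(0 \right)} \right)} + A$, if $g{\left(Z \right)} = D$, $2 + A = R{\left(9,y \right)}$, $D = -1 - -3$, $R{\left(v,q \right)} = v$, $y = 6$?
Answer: $57$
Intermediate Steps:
$D = 2$ ($D = -1 + 3 = 2$)
$J = -2$
$A = 7$ ($A = -2 + 9 = 7$)
$g{\left(Z \right)} = 2$
$a{\left(U,z \right)} = 6 + 22 z$ ($a{\left(U,z \right)} = 8 + \left(22 z - 2\right) = 8 + \left(-2 + 22 z\right) = 6 + 22 z$)
$a{\left(-17,g{\left(0 \right)} \right)} + A = \left(6 + 22 \cdot 2\right) + 7 = \left(6 + 44\right) + 7 = 50 + 7 = 57$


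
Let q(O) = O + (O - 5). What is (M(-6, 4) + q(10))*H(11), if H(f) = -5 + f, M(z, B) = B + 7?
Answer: 156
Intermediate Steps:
M(z, B) = 7 + B
q(O) = -5 + 2*O (q(O) = O + (-5 + O) = -5 + 2*O)
(M(-6, 4) + q(10))*H(11) = ((7 + 4) + (-5 + 2*10))*(-5 + 11) = (11 + (-5 + 20))*6 = (11 + 15)*6 = 26*6 = 156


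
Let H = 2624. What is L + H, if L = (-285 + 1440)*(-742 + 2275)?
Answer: 1773239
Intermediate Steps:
L = 1770615 (L = 1155*1533 = 1770615)
L + H = 1770615 + 2624 = 1773239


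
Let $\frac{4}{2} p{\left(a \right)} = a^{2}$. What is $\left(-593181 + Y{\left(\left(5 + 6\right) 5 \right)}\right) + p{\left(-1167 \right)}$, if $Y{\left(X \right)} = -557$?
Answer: $\frac{174413}{2} \approx 87207.0$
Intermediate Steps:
$p{\left(a \right)} = \frac{a^{2}}{2}$
$\left(-593181 + Y{\left(\left(5 + 6\right) 5 \right)}\right) + p{\left(-1167 \right)} = \left(-593181 - 557\right) + \frac{\left(-1167\right)^{2}}{2} = -593738 + \frac{1}{2} \cdot 1361889 = -593738 + \frac{1361889}{2} = \frac{174413}{2}$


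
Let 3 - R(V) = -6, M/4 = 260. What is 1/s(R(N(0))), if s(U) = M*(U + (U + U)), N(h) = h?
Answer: 1/28080 ≈ 3.5613e-5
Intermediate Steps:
M = 1040 (M = 4*260 = 1040)
R(V) = 9 (R(V) = 3 - 1*(-6) = 3 + 6 = 9)
s(U) = 3120*U (s(U) = 1040*(U + (U + U)) = 1040*(U + 2*U) = 1040*(3*U) = 3120*U)
1/s(R(N(0))) = 1/(3120*9) = 1/28080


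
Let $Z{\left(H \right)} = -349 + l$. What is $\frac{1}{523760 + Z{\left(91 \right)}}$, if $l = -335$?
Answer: $\frac{1}{523076} \approx 1.9118 \cdot 10^{-6}$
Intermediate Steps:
$Z{\left(H \right)} = -684$ ($Z{\left(H \right)} = -349 - 335 = -684$)
$\frac{1}{523760 + Z{\left(91 \right)}} = \frac{1}{523760 - 684} = \frac{1}{523076}$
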